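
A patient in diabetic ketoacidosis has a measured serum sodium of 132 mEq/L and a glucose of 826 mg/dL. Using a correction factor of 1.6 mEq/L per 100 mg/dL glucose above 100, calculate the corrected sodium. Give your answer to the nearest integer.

Corrected Na = measured Na + 1.6 · (glucose − 100)/100
= 132 + 1.6 · (826 − 100)/100
= 132 + 11.6
= 143.6 mEq/L

144 mEq/L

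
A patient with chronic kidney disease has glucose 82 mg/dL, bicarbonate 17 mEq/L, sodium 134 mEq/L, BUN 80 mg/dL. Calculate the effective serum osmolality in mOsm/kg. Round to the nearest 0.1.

272.6 mOsm/kg

Effective osmolality excludes urea (freely permeant across cell membranes):
2·Na + glucose/18
= 2·134 + 82/18
= 268 + 4.56
= 272.56 mOsm/kg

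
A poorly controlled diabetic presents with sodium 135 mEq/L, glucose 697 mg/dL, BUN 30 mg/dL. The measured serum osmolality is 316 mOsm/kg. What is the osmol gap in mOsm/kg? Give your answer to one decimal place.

Calculated osmolality = 2·Na + glucose/18 + BUN/2.8
= 2·135 + 697/18 + 30/2.8
= 270 + 38.72 + 10.71
= 319.43 mOsm/kg ≈ 319.4 mOsm/kg
Osmolar gap = measured − calculated = 316 − 319.4 = -3.4 mOsm/kg

-3.4 mOsm/kg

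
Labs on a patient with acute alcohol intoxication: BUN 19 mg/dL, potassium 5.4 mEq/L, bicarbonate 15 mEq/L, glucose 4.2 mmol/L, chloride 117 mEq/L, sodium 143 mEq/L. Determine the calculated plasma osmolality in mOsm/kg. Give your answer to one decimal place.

297.0 mOsm/kg

Calculated osmolality = 2·Na + glucose + BUN/2.8
= 2·143 + 4.2 + 19/2.8
= 286 + 4.20 + 6.79
= 296.99 mOsm/kg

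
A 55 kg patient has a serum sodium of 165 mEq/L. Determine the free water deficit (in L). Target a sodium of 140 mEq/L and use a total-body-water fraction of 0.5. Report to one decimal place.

TBW = 0.5 · 55 = 27.5 L
Free water deficit = TBW · (Na/140 − 1)
= 27.5 · (165/140 − 1)
= 27.5 · 0.1786
= 4.91 L

4.9 L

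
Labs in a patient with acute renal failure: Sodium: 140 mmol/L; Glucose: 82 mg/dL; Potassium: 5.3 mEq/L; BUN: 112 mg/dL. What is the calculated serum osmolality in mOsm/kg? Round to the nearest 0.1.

324.6 mOsm/kg

Calculated osmolality = 2·Na + glucose/18 + BUN/2.8
= 2·140 + 82/18 + 112/2.8
= 280 + 4.56 + 40
= 324.56 mOsm/kg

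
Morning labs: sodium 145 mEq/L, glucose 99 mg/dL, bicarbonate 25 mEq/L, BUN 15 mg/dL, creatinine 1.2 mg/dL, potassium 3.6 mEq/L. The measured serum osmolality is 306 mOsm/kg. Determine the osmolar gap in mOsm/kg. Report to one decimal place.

5.1 mOsm/kg

Calculated osmolality = 2·Na + glucose/18 + BUN/2.8
= 2·145 + 99/18 + 15/2.8
= 290 + 5.50 + 5.36
= 300.86 mOsm/kg ≈ 300.9 mOsm/kg
Osmolar gap = measured − calculated = 306 − 300.9 = 5.1 mOsm/kg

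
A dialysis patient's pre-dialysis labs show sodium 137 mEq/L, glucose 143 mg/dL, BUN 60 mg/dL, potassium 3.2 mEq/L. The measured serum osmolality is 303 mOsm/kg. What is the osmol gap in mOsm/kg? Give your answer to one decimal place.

Calculated osmolality = 2·Na + glucose/18 + BUN/2.8
= 2·137 + 143/18 + 60/2.8
= 274 + 7.94 + 21.43
= 303.37 mOsm/kg ≈ 303.4 mOsm/kg
Osmolar gap = measured − calculated = 303 − 303.4 = -0.4 mOsm/kg

-0.4 mOsm/kg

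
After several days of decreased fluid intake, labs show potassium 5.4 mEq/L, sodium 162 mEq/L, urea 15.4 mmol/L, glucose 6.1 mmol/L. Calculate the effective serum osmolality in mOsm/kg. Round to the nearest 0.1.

Effective osmolality excludes urea (freely permeant across cell membranes):
2·Na + glucose
= 2·162 + 6.1
= 324 + 6.1
= 330.1 mOsm/kg

330.1 mOsm/kg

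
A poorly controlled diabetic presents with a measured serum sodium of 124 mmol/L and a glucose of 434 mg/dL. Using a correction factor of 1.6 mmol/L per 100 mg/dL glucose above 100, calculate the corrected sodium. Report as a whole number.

129 mmol/L

Corrected Na = measured Na + 1.6 · (glucose − 100)/100
= 124 + 1.6 · (434 − 100)/100
= 124 + 5.3
= 129.3 mmol/L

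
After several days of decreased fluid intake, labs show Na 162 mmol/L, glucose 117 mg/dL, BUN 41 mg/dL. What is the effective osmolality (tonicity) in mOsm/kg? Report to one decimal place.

330.5 mOsm/kg

Effective osmolality excludes urea (freely permeant across cell membranes):
2·Na + glucose/18
= 2·162 + 117/18
= 324 + 6.5
= 330.5 mOsm/kg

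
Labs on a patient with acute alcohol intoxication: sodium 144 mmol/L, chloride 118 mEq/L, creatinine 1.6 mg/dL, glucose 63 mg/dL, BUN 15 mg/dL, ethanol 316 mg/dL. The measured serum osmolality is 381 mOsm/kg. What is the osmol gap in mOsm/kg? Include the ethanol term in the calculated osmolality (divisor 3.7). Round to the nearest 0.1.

-1.3 mOsm/kg

Calculated osmolality = 2·Na + glucose/18 + BUN/2.8 + ethanol/3.7
= 2·144 + 63/18 + 15/2.8 + 316/3.7
= 288 + 3.50 + 5.36 + 85.41
= 382.27 mOsm/kg ≈ 382.3 mOsm/kg
Osmolar gap = measured − calculated = 381 − 382.3 = -1.3 mOsm/kg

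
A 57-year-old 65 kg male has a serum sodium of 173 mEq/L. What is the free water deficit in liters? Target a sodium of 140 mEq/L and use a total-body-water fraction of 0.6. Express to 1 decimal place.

9.2 L

TBW = 0.6 · 65 = 39 L
Free water deficit = TBW · (Na/140 − 1)
= 39 · (173/140 − 1)
= 39 · 0.2357
= 9.19 L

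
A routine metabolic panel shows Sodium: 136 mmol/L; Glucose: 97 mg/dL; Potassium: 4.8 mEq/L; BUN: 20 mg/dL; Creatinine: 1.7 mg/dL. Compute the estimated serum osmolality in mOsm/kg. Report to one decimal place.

Calculated osmolality = 2·Na + glucose/18 + BUN/2.8
= 2·136 + 97/18 + 20/2.8
= 272 + 5.39 + 7.14
= 284.53 mOsm/kg

284.5 mOsm/kg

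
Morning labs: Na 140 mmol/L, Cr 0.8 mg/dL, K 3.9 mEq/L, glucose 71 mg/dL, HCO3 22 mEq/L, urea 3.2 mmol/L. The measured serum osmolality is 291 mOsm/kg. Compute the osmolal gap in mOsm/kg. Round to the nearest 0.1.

3.9 mOsm/kg

Calculated osmolality = 2·Na + glucose/18 + urea
= 2·140 + 71/18 + 3.2
= 280 + 3.94 + 3.20
= 287.14 mOsm/kg ≈ 287.1 mOsm/kg
Osmolar gap = measured − calculated = 291 − 287.1 = 3.9 mOsm/kg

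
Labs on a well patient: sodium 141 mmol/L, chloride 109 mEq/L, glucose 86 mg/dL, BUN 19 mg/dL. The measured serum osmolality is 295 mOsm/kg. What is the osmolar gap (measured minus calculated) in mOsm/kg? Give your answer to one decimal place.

1.4 mOsm/kg

Calculated osmolality = 2·Na + glucose/18 + BUN/2.8
= 2·141 + 86/18 + 19/2.8
= 282 + 4.78 + 6.79
= 293.57 mOsm/kg ≈ 293.6 mOsm/kg
Osmolar gap = measured − calculated = 295 − 293.6 = 1.4 mOsm/kg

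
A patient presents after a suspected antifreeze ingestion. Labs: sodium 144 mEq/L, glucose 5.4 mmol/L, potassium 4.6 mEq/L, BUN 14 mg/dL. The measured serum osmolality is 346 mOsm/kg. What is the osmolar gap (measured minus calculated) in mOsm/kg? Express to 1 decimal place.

47.6 mOsm/kg

Calculated osmolality = 2·Na + glucose + BUN/2.8
= 2·144 + 5.4 + 14/2.8
= 288 + 5.40 + 5
= 298.4 mOsm/kg ≈ 298.4 mOsm/kg
Osmolar gap = measured − calculated = 346 − 298.4 = 47.6 mOsm/kg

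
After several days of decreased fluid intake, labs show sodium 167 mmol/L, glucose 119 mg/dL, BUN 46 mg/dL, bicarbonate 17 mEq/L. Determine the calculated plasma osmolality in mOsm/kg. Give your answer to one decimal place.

Calculated osmolality = 2·Na + glucose/18 + BUN/2.8
= 2·167 + 119/18 + 46/2.8
= 334 + 6.61 + 16.43
= 357.04 mOsm/kg

357.0 mOsm/kg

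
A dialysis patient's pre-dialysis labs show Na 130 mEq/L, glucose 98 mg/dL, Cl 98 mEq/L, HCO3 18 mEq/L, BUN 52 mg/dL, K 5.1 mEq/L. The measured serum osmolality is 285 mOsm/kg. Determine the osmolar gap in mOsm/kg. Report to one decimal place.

Calculated osmolality = 2·Na + glucose/18 + BUN/2.8
= 2·130 + 98/18 + 52/2.8
= 260 + 5.44 + 18.57
= 284.01 mOsm/kg ≈ 284.0 mOsm/kg
Osmolar gap = measured − calculated = 285 − 284.0 = 1.0 mOsm/kg

1.0 mOsm/kg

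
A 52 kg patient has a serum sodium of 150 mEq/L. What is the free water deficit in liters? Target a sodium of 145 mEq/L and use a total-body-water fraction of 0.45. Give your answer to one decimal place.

0.8 L

TBW = 0.45 · 52 = 23.4 L
Free water deficit = TBW · (Na/145 − 1)
= 23.4 · (150/145 − 1)
= 23.4 · 0.0345
= 0.81 L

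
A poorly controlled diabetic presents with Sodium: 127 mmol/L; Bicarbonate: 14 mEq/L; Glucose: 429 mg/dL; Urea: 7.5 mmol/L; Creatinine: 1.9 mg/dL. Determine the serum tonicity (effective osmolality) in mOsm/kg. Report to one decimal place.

Effective osmolality excludes urea (freely permeant across cell membranes):
2·Na + glucose/18
= 2·127 + 429/18
= 254 + 23.83
= 277.83 mOsm/kg

277.8 mOsm/kg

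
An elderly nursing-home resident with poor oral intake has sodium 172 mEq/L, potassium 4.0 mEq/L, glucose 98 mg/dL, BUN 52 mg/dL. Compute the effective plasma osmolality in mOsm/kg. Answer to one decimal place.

349.4 mOsm/kg

Effective osmolality excludes urea (freely permeant across cell membranes):
2·Na + glucose/18
= 2·172 + 98/18
= 344 + 5.44
= 349.44 mOsm/kg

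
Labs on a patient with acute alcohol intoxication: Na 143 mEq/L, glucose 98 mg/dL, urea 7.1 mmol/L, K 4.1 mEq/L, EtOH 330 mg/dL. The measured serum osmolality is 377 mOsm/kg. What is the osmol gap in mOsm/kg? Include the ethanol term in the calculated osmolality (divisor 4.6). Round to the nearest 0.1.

Calculated osmolality = 2·Na + glucose/18 + urea + ethanol/4.6
= 2·143 + 98/18 + 7.1 + 330/4.6
= 286 + 5.44 + 7.10 + 71.74
= 370.28 mOsm/kg ≈ 370.3 mOsm/kg
Osmolar gap = measured − calculated = 377 − 370.3 = 6.7 mOsm/kg

6.7 mOsm/kg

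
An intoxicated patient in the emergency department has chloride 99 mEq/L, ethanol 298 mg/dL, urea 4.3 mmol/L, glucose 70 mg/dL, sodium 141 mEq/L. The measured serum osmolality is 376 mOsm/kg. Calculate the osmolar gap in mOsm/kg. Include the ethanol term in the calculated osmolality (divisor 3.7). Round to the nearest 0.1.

Calculated osmolality = 2·Na + glucose/18 + urea + ethanol/3.7
= 2·141 + 70/18 + 4.3 + 298/3.7
= 282 + 3.89 + 4.30 + 80.54
= 370.73 mOsm/kg ≈ 370.7 mOsm/kg
Osmolar gap = measured − calculated = 376 − 370.7 = 5.3 mOsm/kg

5.3 mOsm/kg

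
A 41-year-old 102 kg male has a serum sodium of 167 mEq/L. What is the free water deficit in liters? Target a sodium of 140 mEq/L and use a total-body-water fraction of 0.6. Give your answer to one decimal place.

11.8 L

TBW = 0.6 · 102 = 61.2 L
Free water deficit = TBW · (Na/140 − 1)
= 61.2 · (167/140 − 1)
= 61.2 · 0.1929
= 11.81 L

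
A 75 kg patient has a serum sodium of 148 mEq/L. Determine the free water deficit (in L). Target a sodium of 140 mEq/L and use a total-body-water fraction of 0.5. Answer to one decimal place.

2.1 L

TBW = 0.5 · 75 = 37.5 L
Free water deficit = TBW · (Na/140 − 1)
= 37.5 · (148/140 − 1)
= 37.5 · 0.0571
= 2.14 L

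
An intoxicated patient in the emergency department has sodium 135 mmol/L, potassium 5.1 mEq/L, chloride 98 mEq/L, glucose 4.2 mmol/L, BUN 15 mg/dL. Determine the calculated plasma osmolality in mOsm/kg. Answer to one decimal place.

279.6 mOsm/kg

Calculated osmolality = 2·Na + glucose + BUN/2.8
= 2·135 + 4.2 + 15/2.8
= 270 + 4.20 + 5.36
= 279.56 mOsm/kg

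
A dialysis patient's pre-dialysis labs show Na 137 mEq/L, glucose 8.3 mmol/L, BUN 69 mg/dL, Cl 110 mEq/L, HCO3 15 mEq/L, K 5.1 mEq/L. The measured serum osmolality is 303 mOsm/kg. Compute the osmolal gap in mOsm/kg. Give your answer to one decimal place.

Calculated osmolality = 2·Na + glucose + BUN/2.8
= 2·137 + 8.3 + 69/2.8
= 274 + 8.30 + 24.64
= 306.94 mOsm/kg ≈ 306.9 mOsm/kg
Osmolar gap = measured − calculated = 303 − 306.9 = -3.9 mOsm/kg

-3.9 mOsm/kg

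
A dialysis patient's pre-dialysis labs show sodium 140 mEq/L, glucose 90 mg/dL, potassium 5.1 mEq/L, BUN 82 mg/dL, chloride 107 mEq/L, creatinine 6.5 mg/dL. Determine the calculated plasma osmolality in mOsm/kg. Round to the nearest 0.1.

314.3 mOsm/kg

Calculated osmolality = 2·Na + glucose/18 + BUN/2.8
= 2·140 + 90/18 + 82/2.8
= 280 + 5 + 29.29
= 314.29 mOsm/kg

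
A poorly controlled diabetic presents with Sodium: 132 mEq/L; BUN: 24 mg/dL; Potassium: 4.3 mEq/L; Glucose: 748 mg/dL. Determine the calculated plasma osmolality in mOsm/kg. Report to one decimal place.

Calculated osmolality = 2·Na + glucose/18 + BUN/2.8
= 2·132 + 748/18 + 24/2.8
= 264 + 41.56 + 8.57
= 314.13 mOsm/kg

314.1 mOsm/kg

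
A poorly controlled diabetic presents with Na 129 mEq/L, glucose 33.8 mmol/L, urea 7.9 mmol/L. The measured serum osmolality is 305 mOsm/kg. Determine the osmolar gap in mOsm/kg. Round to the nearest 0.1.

Calculated osmolality = 2·Na + glucose + urea
= 2·129 + 33.8 + 7.9
= 258 + 33.80 + 7.90
= 299.7 mOsm/kg ≈ 299.7 mOsm/kg
Osmolar gap = measured − calculated = 305 − 299.7 = 5.3 mOsm/kg

5.3 mOsm/kg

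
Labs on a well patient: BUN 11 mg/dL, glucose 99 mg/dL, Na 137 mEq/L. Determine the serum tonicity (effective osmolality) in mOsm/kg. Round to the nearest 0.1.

Effective osmolality excludes urea (freely permeant across cell membranes):
2·Na + glucose/18
= 2·137 + 99/18
= 274 + 5.5
= 279.5 mOsm/kg

279.5 mOsm/kg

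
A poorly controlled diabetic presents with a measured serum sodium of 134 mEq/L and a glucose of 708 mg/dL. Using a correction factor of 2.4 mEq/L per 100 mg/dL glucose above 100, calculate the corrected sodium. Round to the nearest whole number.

Corrected Na = measured Na + 2.4 · (glucose − 100)/100
= 134 + 2.4 · (708 − 100)/100
= 134 + 14.6
= 148.6 mEq/L

149 mEq/L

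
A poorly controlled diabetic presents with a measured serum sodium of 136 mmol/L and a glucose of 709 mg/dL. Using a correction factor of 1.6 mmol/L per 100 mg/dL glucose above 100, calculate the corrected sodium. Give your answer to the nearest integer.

Corrected Na = measured Na + 1.6 · (glucose − 100)/100
= 136 + 1.6 · (709 − 100)/100
= 136 + 9.7
= 145.7 mmol/L

146 mmol/L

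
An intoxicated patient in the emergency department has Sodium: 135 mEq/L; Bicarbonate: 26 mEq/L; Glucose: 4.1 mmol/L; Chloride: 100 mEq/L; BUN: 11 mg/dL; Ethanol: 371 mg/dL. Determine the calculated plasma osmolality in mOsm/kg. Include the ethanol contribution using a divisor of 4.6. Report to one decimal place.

Calculated osmolality = 2·Na + glucose + BUN/2.8 + ethanol/4.6
= 2·135 + 4.1 + 11/2.8 + 371/4.6
= 270 + 4.10 + 3.93 + 80.65
= 358.68 mOsm/kg

358.7 mOsm/kg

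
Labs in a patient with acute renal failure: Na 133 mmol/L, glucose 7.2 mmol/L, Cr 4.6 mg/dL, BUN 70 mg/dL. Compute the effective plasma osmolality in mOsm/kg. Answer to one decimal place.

Effective osmolality excludes urea (freely permeant across cell membranes):
2·Na + glucose
= 2·133 + 7.2
= 266 + 7.2
= 273.2 mOsm/kg

273.2 mOsm/kg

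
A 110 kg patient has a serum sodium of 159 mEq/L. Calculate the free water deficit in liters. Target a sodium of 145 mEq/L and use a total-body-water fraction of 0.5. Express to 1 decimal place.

5.3 L

TBW = 0.5 · 110 = 55 L
Free water deficit = TBW · (Na/145 − 1)
= 55 · (159/145 − 1)
= 55 · 0.0966
= 5.31 L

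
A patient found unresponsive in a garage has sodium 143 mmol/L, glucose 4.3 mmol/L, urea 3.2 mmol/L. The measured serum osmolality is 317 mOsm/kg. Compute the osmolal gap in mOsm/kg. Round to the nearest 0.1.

Calculated osmolality = 2·Na + glucose + urea
= 2·143 + 4.3 + 3.2
= 286 + 4.30 + 3.20
= 293.5 mOsm/kg ≈ 293.5 mOsm/kg
Osmolar gap = measured − calculated = 317 − 293.5 = 23.5 mOsm/kg

23.5 mOsm/kg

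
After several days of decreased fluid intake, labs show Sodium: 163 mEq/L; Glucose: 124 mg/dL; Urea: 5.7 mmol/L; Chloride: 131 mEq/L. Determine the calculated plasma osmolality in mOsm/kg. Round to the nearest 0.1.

Calculated osmolality = 2·Na + glucose/18 + urea
= 2·163 + 124/18 + 5.7
= 326 + 6.89 + 5.70
= 338.59 mOsm/kg

338.6 mOsm/kg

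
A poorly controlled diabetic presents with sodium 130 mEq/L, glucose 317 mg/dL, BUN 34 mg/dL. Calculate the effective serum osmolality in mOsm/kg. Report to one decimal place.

Effective osmolality excludes urea (freely permeant across cell membranes):
2·Na + glucose/18
= 2·130 + 317/18
= 260 + 17.61
= 277.61 mOsm/kg

277.6 mOsm/kg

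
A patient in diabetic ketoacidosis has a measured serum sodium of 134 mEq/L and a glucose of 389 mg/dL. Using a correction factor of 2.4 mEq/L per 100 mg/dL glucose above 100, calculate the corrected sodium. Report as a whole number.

Corrected Na = measured Na + 2.4 · (glucose − 100)/100
= 134 + 2.4 · (389 − 100)/100
= 134 + 6.9
= 140.9 mEq/L

141 mEq/L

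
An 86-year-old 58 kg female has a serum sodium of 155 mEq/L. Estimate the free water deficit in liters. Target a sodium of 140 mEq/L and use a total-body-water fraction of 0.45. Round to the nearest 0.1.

TBW = 0.45 · 58 = 26.1 L
Free water deficit = TBW · (Na/140 − 1)
= 26.1 · (155/140 − 1)
= 26.1 · 0.1071
= 2.8 L

2.8 L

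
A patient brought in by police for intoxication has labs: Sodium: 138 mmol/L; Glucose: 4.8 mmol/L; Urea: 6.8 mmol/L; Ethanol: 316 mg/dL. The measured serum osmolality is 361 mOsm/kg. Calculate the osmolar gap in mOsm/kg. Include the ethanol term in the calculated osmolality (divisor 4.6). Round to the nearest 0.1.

Calculated osmolality = 2·Na + glucose + urea + ethanol/4.6
= 2·138 + 4.8 + 6.8 + 316/4.6
= 276 + 4.80 + 6.80 + 68.70
= 356.3 mOsm/kg ≈ 356.3 mOsm/kg
Osmolar gap = measured − calculated = 361 − 356.3 = 4.7 mOsm/kg

4.7 mOsm/kg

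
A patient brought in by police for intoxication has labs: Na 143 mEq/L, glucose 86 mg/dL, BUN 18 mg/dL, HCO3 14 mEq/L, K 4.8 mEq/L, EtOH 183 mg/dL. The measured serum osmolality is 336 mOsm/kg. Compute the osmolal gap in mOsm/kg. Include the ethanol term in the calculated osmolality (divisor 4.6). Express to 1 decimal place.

-1.0 mOsm/kg

Calculated osmolality = 2·Na + glucose/18 + BUN/2.8 + ethanol/4.6
= 2·143 + 86/18 + 18/2.8 + 183/4.6
= 286 + 4.78 + 6.43 + 39.78
= 336.99 mOsm/kg ≈ 337.0 mOsm/kg
Osmolar gap = measured − calculated = 336 − 337.0 = -1.0 mOsm/kg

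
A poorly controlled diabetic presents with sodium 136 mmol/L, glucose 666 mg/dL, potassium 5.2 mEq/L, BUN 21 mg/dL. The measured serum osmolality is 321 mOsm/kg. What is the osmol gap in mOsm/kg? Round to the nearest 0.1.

4.5 mOsm/kg

Calculated osmolality = 2·Na + glucose/18 + BUN/2.8
= 2·136 + 666/18 + 21/2.8
= 272 + 37 + 7.50
= 316.5 mOsm/kg ≈ 316.5 mOsm/kg
Osmolar gap = measured − calculated = 321 − 316.5 = 4.5 mOsm/kg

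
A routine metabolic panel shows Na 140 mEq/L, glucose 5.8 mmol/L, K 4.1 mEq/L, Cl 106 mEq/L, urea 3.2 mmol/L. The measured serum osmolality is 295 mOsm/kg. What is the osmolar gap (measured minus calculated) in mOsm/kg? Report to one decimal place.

Calculated osmolality = 2·Na + glucose + urea
= 2·140 + 5.8 + 3.2
= 280 + 5.80 + 3.20
= 289 mOsm/kg ≈ 289.0 mOsm/kg
Osmolar gap = measured − calculated = 295 − 289.0 = 6.0 mOsm/kg

6.0 mOsm/kg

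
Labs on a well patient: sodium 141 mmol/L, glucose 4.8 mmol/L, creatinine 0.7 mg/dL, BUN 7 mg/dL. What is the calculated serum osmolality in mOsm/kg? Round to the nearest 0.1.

289.3 mOsm/kg

Calculated osmolality = 2·Na + glucose + BUN/2.8
= 2·141 + 4.8 + 7/2.8
= 282 + 4.80 + 2.50
= 289.3 mOsm/kg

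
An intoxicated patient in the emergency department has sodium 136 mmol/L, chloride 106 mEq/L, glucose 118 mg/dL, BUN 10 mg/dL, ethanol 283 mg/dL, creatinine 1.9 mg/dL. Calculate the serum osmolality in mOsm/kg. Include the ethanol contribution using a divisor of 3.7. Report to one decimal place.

Calculated osmolality = 2·Na + glucose/18 + BUN/2.8 + ethanol/3.7
= 2·136 + 118/18 + 10/2.8 + 283/3.7
= 272 + 6.56 + 3.57 + 76.49
= 358.62 mOsm/kg

358.6 mOsm/kg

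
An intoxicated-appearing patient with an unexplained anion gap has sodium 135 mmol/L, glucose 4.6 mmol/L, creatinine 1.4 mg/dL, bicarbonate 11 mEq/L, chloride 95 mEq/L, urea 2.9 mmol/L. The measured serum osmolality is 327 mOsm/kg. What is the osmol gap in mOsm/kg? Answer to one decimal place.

Calculated osmolality = 2·Na + glucose + urea
= 2·135 + 4.6 + 2.9
= 270 + 4.60 + 2.90
= 277.5 mOsm/kg ≈ 277.5 mOsm/kg
Osmolar gap = measured − calculated = 327 − 277.5 = 49.5 mOsm/kg

49.5 mOsm/kg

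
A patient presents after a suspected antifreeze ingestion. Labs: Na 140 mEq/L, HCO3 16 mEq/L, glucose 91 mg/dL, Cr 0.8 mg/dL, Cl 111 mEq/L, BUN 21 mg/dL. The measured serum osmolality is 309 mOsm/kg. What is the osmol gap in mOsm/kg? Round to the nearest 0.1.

16.4 mOsm/kg

Calculated osmolality = 2·Na + glucose/18 + BUN/2.8
= 2·140 + 91/18 + 21/2.8
= 280 + 5.06 + 7.50
= 292.56 mOsm/kg ≈ 292.6 mOsm/kg
Osmolar gap = measured − calculated = 309 − 292.6 = 16.4 mOsm/kg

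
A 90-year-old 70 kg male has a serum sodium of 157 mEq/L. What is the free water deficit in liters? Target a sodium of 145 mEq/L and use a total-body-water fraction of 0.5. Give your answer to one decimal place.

TBW = 0.5 · 70 = 35 L
Free water deficit = TBW · (Na/145 − 1)
= 35 · (157/145 − 1)
= 35 · 0.0828
= 2.9 L

2.9 L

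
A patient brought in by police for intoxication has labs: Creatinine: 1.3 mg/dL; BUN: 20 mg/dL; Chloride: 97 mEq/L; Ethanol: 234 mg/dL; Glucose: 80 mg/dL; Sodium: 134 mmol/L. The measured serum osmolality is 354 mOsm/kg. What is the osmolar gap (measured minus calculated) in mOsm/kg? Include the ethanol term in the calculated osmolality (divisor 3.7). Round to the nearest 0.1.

11.2 mOsm/kg

Calculated osmolality = 2·Na + glucose/18 + BUN/2.8 + ethanol/3.7
= 2·134 + 80/18 + 20/2.8 + 234/3.7
= 268 + 4.44 + 7.14 + 63.24
= 342.82 mOsm/kg ≈ 342.8 mOsm/kg
Osmolar gap = measured − calculated = 354 − 342.8 = 11.2 mOsm/kg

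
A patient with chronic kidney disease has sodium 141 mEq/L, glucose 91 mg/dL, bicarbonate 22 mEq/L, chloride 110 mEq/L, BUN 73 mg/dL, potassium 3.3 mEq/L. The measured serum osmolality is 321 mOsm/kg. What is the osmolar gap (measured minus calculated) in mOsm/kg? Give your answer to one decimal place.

Calculated osmolality = 2·Na + glucose/18 + BUN/2.8
= 2·141 + 91/18 + 73/2.8
= 282 + 5.06 + 26.07
= 313.13 mOsm/kg ≈ 313.1 mOsm/kg
Osmolar gap = measured − calculated = 321 − 313.1 = 7.9 mOsm/kg

7.9 mOsm/kg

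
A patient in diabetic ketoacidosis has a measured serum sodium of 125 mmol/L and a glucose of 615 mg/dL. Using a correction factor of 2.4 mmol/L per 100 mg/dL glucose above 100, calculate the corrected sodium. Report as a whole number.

137 mmol/L

Corrected Na = measured Na + 2.4 · (glucose − 100)/100
= 125 + 2.4 · (615 − 100)/100
= 125 + 12.4
= 137.4 mmol/L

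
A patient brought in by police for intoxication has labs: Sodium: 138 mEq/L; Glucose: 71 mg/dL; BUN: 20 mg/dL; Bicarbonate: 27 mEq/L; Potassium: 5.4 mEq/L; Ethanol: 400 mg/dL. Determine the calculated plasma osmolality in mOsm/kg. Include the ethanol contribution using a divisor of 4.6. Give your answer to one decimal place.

Calculated osmolality = 2·Na + glucose/18 + BUN/2.8 + ethanol/4.6
= 2·138 + 71/18 + 20/2.8 + 400/4.6
= 276 + 3.94 + 7.14 + 86.96
= 374.04 mOsm/kg

374.0 mOsm/kg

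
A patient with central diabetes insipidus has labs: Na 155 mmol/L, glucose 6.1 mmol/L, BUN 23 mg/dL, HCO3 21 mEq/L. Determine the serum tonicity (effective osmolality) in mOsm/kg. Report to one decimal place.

Effective osmolality excludes urea (freely permeant across cell membranes):
2·Na + glucose
= 2·155 + 6.1
= 310 + 6.1
= 316.1 mOsm/kg

316.1 mOsm/kg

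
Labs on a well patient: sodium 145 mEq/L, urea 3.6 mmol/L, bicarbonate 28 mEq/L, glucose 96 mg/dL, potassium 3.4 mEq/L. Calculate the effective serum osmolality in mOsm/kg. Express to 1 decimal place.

Effective osmolality excludes urea (freely permeant across cell membranes):
2·Na + glucose/18
= 2·145 + 96/18
= 290 + 5.33
= 295.33 mOsm/kg

295.3 mOsm/kg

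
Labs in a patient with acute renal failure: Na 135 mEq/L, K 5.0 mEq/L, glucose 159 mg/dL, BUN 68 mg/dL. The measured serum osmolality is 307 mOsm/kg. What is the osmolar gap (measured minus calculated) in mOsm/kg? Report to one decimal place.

Calculated osmolality = 2·Na + glucose/18 + BUN/2.8
= 2·135 + 159/18 + 68/2.8
= 270 + 8.83 + 24.29
= 303.12 mOsm/kg ≈ 303.1 mOsm/kg
Osmolar gap = measured − calculated = 307 − 303.1 = 3.9 mOsm/kg

3.9 mOsm/kg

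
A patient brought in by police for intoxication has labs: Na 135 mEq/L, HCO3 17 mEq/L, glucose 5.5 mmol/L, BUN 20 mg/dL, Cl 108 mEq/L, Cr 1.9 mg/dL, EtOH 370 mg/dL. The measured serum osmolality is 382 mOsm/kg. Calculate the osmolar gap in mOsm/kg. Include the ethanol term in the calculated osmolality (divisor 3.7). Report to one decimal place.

-0.6 mOsm/kg

Calculated osmolality = 2·Na + glucose + BUN/2.8 + ethanol/3.7
= 2·135 + 5.5 + 20/2.8 + 370/3.7
= 270 + 5.50 + 7.14 + 100
= 382.64 mOsm/kg ≈ 382.6 mOsm/kg
Osmolar gap = measured − calculated = 382 − 382.6 = -0.6 mOsm/kg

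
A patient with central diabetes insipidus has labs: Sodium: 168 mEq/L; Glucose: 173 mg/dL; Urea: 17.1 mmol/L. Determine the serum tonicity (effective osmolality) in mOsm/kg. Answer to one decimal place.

345.6 mOsm/kg

Effective osmolality excludes urea (freely permeant across cell membranes):
2·Na + glucose/18
= 2·168 + 173/18
= 336 + 9.61
= 345.61 mOsm/kg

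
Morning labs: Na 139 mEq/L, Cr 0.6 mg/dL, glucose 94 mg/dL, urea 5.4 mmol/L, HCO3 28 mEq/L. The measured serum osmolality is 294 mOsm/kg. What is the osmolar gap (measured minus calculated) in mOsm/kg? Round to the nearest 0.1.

Calculated osmolality = 2·Na + glucose/18 + urea
= 2·139 + 94/18 + 5.4
= 278 + 5.22 + 5.40
= 288.62 mOsm/kg ≈ 288.6 mOsm/kg
Osmolar gap = measured − calculated = 294 − 288.6 = 5.4 mOsm/kg

5.4 mOsm/kg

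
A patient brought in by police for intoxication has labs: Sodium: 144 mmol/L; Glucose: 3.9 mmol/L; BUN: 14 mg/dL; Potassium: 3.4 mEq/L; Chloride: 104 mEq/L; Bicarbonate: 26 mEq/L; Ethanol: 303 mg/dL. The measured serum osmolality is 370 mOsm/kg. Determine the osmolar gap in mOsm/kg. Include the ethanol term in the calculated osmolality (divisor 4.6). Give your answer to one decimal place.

7.2 mOsm/kg

Calculated osmolality = 2·Na + glucose + BUN/2.8 + ethanol/4.6
= 2·144 + 3.9 + 14/2.8 + 303/4.6
= 288 + 3.90 + 5 + 65.87
= 362.77 mOsm/kg ≈ 362.8 mOsm/kg
Osmolar gap = measured − calculated = 370 − 362.8 = 7.2 mOsm/kg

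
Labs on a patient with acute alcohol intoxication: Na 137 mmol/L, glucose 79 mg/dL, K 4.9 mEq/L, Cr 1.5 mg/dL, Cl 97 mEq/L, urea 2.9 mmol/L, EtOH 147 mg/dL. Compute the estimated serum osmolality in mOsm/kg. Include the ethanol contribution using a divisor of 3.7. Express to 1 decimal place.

321.0 mOsm/kg

Calculated osmolality = 2·Na + glucose/18 + urea + ethanol/3.7
= 2·137 + 79/18 + 2.9 + 147/3.7
= 274 + 4.39 + 2.90 + 39.73
= 321.02 mOsm/kg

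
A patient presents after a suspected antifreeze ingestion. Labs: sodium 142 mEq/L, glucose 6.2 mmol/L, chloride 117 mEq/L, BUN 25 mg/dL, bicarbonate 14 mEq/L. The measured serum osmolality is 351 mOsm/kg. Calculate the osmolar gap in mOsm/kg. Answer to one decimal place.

51.9 mOsm/kg

Calculated osmolality = 2·Na + glucose + BUN/2.8
= 2·142 + 6.2 + 25/2.8
= 284 + 6.20 + 8.93
= 299.13 mOsm/kg ≈ 299.1 mOsm/kg
Osmolar gap = measured − calculated = 351 − 299.1 = 51.9 mOsm/kg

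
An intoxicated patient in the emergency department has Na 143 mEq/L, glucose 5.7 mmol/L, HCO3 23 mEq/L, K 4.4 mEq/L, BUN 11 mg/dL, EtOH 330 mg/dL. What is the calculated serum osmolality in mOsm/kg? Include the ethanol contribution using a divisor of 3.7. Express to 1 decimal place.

384.8 mOsm/kg

Calculated osmolality = 2·Na + glucose + BUN/2.8 + ethanol/3.7
= 2·143 + 5.7 + 11/2.8 + 330/3.7
= 286 + 5.70 + 3.93 + 89.19
= 384.82 mOsm/kg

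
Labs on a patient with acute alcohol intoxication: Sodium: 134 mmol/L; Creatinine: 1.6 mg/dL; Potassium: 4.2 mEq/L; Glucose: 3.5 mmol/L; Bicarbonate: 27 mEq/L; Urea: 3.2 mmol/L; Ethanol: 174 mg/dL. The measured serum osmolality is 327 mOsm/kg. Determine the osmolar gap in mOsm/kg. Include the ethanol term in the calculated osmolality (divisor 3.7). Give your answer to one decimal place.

Calculated osmolality = 2·Na + glucose + urea + ethanol/3.7
= 2·134 + 3.5 + 3.2 + 174/3.7
= 268 + 3.50 + 3.20 + 47.03
= 321.73 mOsm/kg ≈ 321.7 mOsm/kg
Osmolar gap = measured − calculated = 327 − 321.7 = 5.3 mOsm/kg

5.3 mOsm/kg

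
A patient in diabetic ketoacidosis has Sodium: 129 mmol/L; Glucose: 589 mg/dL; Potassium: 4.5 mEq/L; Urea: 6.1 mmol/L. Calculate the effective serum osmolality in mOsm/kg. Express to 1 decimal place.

290.7 mOsm/kg

Effective osmolality excludes urea (freely permeant across cell membranes):
2·Na + glucose/18
= 2·129 + 589/18
= 258 + 32.72
= 290.72 mOsm/kg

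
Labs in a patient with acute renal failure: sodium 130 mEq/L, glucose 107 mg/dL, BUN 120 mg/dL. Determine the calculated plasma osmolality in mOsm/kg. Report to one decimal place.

Calculated osmolality = 2·Na + glucose/18 + BUN/2.8
= 2·130 + 107/18 + 120/2.8
= 260 + 5.94 + 42.86
= 308.8 mOsm/kg

308.8 mOsm/kg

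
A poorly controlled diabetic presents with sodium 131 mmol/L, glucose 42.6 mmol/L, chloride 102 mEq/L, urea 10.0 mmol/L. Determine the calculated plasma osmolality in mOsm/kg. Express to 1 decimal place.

314.6 mOsm/kg

Calculated osmolality = 2·Na + glucose + urea
= 2·131 + 42.6 + 10
= 262 + 42.60 + 10
= 314.6 mOsm/kg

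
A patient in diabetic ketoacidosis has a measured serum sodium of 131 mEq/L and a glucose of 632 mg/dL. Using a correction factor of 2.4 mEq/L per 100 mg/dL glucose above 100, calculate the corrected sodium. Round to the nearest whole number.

144 mEq/L

Corrected Na = measured Na + 2.4 · (glucose − 100)/100
= 131 + 2.4 · (632 − 100)/100
= 131 + 12.8
= 143.8 mEq/L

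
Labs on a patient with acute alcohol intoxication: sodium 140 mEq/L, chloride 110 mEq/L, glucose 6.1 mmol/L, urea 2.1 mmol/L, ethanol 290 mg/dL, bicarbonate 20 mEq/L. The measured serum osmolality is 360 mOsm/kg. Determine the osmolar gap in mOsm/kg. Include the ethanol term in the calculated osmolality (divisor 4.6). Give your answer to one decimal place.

8.8 mOsm/kg

Calculated osmolality = 2·Na + glucose + urea + ethanol/4.6
= 2·140 + 6.1 + 2.1 + 290/4.6
= 280 + 6.10 + 2.10 + 63.04
= 351.24 mOsm/kg ≈ 351.2 mOsm/kg
Osmolar gap = measured − calculated = 360 − 351.2 = 8.8 mOsm/kg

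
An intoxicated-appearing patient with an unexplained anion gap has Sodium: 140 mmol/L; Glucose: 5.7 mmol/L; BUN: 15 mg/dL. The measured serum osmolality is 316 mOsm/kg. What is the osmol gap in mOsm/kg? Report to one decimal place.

24.9 mOsm/kg

Calculated osmolality = 2·Na + glucose + BUN/2.8
= 2·140 + 5.7 + 15/2.8
= 280 + 5.70 + 5.36
= 291.06 mOsm/kg ≈ 291.1 mOsm/kg
Osmolar gap = measured − calculated = 316 − 291.1 = 24.9 mOsm/kg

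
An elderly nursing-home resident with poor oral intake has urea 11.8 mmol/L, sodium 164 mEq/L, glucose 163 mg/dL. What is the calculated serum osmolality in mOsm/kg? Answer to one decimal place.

348.9 mOsm/kg

Calculated osmolality = 2·Na + glucose/18 + urea
= 2·164 + 163/18 + 11.8
= 328 + 9.06 + 11.80
= 348.86 mOsm/kg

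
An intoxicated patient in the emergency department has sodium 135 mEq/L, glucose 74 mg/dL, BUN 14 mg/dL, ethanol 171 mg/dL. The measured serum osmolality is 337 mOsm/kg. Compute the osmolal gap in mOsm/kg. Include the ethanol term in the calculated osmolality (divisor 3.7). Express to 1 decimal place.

Calculated osmolality = 2·Na + glucose/18 + BUN/2.8 + ethanol/3.7
= 2·135 + 74/18 + 14/2.8 + 171/3.7
= 270 + 4.11 + 5 + 46.22
= 325.33 mOsm/kg ≈ 325.3 mOsm/kg
Osmolar gap = measured − calculated = 337 − 325.3 = 11.7 mOsm/kg

11.7 mOsm/kg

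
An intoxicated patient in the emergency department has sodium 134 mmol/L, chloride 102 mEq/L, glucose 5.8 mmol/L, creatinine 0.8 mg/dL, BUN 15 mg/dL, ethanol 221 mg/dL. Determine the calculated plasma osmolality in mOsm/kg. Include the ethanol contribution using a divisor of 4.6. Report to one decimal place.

Calculated osmolality = 2·Na + glucose + BUN/2.8 + ethanol/4.6
= 2·134 + 5.8 + 15/2.8 + 221/4.6
= 268 + 5.80 + 5.36 + 48.04
= 327.2 mOsm/kg

327.2 mOsm/kg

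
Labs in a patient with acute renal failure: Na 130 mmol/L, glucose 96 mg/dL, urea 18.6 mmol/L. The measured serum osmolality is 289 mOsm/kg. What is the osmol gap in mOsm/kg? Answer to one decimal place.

5.1 mOsm/kg

Calculated osmolality = 2·Na + glucose/18 + urea
= 2·130 + 96/18 + 18.6
= 260 + 5.33 + 18.60
= 283.93 mOsm/kg ≈ 283.9 mOsm/kg
Osmolar gap = measured − calculated = 289 − 283.9 = 5.1 mOsm/kg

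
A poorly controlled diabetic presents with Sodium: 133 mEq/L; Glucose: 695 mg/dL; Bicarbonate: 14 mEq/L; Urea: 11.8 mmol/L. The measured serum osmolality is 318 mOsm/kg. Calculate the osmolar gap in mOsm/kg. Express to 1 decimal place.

1.6 mOsm/kg

Calculated osmolality = 2·Na + glucose/18 + urea
= 2·133 + 695/18 + 11.8
= 266 + 38.61 + 11.80
= 316.41 mOsm/kg ≈ 316.4 mOsm/kg
Osmolar gap = measured − calculated = 318 − 316.4 = 1.6 mOsm/kg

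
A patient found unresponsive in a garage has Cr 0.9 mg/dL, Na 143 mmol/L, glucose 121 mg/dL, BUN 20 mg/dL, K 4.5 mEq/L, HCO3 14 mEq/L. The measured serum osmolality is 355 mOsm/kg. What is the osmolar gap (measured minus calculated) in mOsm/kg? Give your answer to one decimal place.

Calculated osmolality = 2·Na + glucose/18 + BUN/2.8
= 2·143 + 121/18 + 20/2.8
= 286 + 6.72 + 7.14
= 299.86 mOsm/kg ≈ 299.9 mOsm/kg
Osmolar gap = measured − calculated = 355 − 299.9 = 55.1 mOsm/kg

55.1 mOsm/kg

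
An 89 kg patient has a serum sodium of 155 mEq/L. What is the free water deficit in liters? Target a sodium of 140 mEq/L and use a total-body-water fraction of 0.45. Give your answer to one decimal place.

4.3 L

TBW = 0.45 · 89 = 40.05 L
Free water deficit = TBW · (Na/140 − 1)
= 40.05 · (155/140 − 1)
= 40.05 · 0.1071
= 4.29 L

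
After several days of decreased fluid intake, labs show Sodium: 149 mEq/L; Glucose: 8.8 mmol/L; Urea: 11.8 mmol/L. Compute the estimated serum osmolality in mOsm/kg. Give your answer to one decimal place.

Calculated osmolality = 2·Na + glucose + urea
= 2·149 + 8.8 + 11.8
= 298 + 8.80 + 11.80
= 318.6 mOsm/kg

318.6 mOsm/kg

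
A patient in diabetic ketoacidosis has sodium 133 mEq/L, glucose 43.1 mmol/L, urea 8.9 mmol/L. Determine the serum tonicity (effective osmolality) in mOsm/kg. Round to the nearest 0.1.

Effective osmolality excludes urea (freely permeant across cell membranes):
2·Na + glucose
= 2·133 + 43.1
= 266 + 43.1
= 309.1 mOsm/kg

309.1 mOsm/kg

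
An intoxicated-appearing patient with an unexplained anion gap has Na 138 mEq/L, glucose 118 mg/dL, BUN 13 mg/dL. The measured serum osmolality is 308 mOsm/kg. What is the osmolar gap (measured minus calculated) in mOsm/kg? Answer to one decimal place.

20.8 mOsm/kg

Calculated osmolality = 2·Na + glucose/18 + BUN/2.8
= 2·138 + 118/18 + 13/2.8
= 276 + 6.56 + 4.64
= 287.2 mOsm/kg ≈ 287.2 mOsm/kg
Osmolar gap = measured − calculated = 308 − 287.2 = 20.8 mOsm/kg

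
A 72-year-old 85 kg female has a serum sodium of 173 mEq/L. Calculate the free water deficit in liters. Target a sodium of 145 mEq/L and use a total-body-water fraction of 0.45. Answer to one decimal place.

7.4 L

TBW = 0.45 · 85 = 38.25 L
Free water deficit = TBW · (Na/145 − 1)
= 38.25 · (173/145 − 1)
= 38.25 · 0.1931
= 7.39 L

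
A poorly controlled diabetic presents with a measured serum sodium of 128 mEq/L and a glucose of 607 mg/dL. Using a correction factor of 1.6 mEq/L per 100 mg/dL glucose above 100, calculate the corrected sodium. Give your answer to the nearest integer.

136 mEq/L

Corrected Na = measured Na + 1.6 · (glucose − 100)/100
= 128 + 1.6 · (607 − 100)/100
= 128 + 8.1
= 136.1 mEq/L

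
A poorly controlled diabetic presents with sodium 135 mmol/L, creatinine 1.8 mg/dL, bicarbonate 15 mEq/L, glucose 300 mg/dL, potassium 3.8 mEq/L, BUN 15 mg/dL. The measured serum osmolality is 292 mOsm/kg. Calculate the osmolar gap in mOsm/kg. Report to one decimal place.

Calculated osmolality = 2·Na + glucose/18 + BUN/2.8
= 2·135 + 300/18 + 15/2.8
= 270 + 16.67 + 5.36
= 292.03 mOsm/kg ≈ 292.0 mOsm/kg
Osmolar gap = measured − calculated = 292 − 292.0 = 0.0 mOsm/kg

0.0 mOsm/kg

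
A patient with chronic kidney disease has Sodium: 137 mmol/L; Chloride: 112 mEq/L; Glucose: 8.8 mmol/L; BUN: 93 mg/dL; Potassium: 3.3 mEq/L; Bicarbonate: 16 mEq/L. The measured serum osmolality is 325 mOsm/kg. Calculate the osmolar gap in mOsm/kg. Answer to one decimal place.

Calculated osmolality = 2·Na + glucose + BUN/2.8
= 2·137 + 8.8 + 93/2.8
= 274 + 8.80 + 33.21
= 316.01 mOsm/kg ≈ 316.0 mOsm/kg
Osmolar gap = measured − calculated = 325 − 316.0 = 9.0 mOsm/kg

9.0 mOsm/kg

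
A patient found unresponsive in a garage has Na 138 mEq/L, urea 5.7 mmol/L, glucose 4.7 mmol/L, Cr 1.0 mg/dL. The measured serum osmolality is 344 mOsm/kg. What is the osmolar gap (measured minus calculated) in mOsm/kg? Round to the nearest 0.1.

57.6 mOsm/kg

Calculated osmolality = 2·Na + glucose + urea
= 2·138 + 4.7 + 5.7
= 276 + 4.70 + 5.70
= 286.4 mOsm/kg ≈ 286.4 mOsm/kg
Osmolar gap = measured − calculated = 344 − 286.4 = 57.6 mOsm/kg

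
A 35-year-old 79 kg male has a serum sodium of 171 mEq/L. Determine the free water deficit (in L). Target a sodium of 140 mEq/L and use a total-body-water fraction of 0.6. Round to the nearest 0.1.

TBW = 0.6 · 79 = 47.4 L
Free water deficit = TBW · (Na/140 − 1)
= 47.4 · (171/140 − 1)
= 47.4 · 0.2214
= 10.49 L

10.5 L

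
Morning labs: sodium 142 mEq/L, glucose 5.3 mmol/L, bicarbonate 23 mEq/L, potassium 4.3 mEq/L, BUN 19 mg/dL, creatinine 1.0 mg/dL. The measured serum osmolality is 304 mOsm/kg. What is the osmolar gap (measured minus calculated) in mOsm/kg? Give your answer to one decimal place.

Calculated osmolality = 2·Na + glucose + BUN/2.8
= 2·142 + 5.3 + 19/2.8
= 284 + 5.30 + 6.79
= 296.09 mOsm/kg ≈ 296.1 mOsm/kg
Osmolar gap = measured − calculated = 304 − 296.1 = 7.9 mOsm/kg

7.9 mOsm/kg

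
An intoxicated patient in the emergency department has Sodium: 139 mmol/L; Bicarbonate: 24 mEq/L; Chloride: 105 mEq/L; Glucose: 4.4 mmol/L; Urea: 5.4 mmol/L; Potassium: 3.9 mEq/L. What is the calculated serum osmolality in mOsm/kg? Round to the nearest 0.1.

287.8 mOsm/kg

Calculated osmolality = 2·Na + glucose + urea
= 2·139 + 4.4 + 5.4
= 278 + 4.40 + 5.40
= 287.8 mOsm/kg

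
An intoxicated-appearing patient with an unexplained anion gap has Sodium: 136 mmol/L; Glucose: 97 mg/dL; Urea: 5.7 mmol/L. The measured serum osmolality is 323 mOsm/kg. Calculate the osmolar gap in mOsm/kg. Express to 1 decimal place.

39.9 mOsm/kg

Calculated osmolality = 2·Na + glucose/18 + urea
= 2·136 + 97/18 + 5.7
= 272 + 5.39 + 5.70
= 283.09 mOsm/kg ≈ 283.1 mOsm/kg
Osmolar gap = measured − calculated = 323 − 283.1 = 39.9 mOsm/kg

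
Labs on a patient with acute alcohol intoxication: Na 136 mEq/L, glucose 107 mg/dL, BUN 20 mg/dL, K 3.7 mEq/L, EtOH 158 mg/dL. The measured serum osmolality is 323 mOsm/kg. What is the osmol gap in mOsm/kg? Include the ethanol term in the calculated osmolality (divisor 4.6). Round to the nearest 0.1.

3.6 mOsm/kg

Calculated osmolality = 2·Na + glucose/18 + BUN/2.8 + ethanol/4.6
= 2·136 + 107/18 + 20/2.8 + 158/4.6
= 272 + 5.94 + 7.14 + 34.35
= 319.43 mOsm/kg ≈ 319.4 mOsm/kg
Osmolar gap = measured − calculated = 323 − 319.4 = 3.6 mOsm/kg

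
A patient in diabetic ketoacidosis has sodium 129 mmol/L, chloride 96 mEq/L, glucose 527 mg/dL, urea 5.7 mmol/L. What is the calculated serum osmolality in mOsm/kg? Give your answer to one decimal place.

Calculated osmolality = 2·Na + glucose/18 + urea
= 2·129 + 527/18 + 5.7
= 258 + 29.28 + 5.70
= 292.98 mOsm/kg

293.0 mOsm/kg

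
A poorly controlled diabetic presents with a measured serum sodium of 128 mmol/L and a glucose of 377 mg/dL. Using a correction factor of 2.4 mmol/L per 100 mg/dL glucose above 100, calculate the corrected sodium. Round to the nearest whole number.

Corrected Na = measured Na + 2.4 · (glucose − 100)/100
= 128 + 2.4 · (377 − 100)/100
= 128 + 6.6
= 134.6 mmol/L

135 mmol/L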